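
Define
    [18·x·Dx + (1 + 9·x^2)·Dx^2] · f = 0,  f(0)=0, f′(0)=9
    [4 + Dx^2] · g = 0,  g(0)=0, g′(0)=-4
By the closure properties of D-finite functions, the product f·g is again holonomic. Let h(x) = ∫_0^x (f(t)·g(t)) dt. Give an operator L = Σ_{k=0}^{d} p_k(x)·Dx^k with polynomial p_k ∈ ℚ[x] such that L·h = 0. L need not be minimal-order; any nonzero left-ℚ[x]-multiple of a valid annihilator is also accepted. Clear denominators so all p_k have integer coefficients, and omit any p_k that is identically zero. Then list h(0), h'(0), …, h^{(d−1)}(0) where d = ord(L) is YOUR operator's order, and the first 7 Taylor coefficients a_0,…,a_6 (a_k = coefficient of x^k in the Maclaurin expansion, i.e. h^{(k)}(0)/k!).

f: a_k = 0, 9, 0, -27, 0, 729/5, 0, …
g: a_k = 0, -4, 0, 8/3, 0, -8/15, 0, …
Sym-product of L_f,L_g gives L₀ (≤ ord 4).
h=∫₀ˣh₀: take L = L₀·Dx.
L = (2080 + 50256·x^2 + 89424·x^4 + 186624·x^6 + 419904·x^8)·Dx + (3168·x + 38880·x^3 + 139968·x^5 + 419904·x^7)·Dx^2 + (572 + 13788·x^2 + 33048·x^4 + 93312·x^6 + 209952·x^8)·Dx^3 + (792·x + 9720·x^3 + 34992·x^5 + 104976·x^7)·Dx^4 + (13 + 306·x^2 + 2673·x^4 + 11664·x^6 + 26244·x^8)·Dx^5  (order 5).
h: a_k = 0, 0, 0, -12, 0, 132/5, 0, …
ICs: h(0) = 0, h′(0) = 0, h′′(0) = 0, h′′′(0) = -72, h′′′′(0) = 0.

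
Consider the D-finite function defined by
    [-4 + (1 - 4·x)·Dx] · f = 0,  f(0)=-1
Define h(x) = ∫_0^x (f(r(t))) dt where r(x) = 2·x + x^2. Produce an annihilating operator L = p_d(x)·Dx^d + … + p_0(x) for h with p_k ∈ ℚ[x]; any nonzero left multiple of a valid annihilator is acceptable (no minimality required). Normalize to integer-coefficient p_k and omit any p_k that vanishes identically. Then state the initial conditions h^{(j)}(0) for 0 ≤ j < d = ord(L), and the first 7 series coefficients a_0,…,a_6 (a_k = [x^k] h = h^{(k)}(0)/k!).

L = (8 + 8·x)·Dx + (-1 + 8·x + 4·x^2)·Dx^2  (order 2).
h: a_k = 0, -1, -4, -68/3, -144, -976, -20672/3, …
ICs: h(0) = 0, h′(0) = -1.

f: a_k = -1, -4, -16, -64, -256, -1024, -4096, …
Change of var in L_f (x↦r) gives L₀.
h=∫h₀ ⇒ L = L₀·Dx.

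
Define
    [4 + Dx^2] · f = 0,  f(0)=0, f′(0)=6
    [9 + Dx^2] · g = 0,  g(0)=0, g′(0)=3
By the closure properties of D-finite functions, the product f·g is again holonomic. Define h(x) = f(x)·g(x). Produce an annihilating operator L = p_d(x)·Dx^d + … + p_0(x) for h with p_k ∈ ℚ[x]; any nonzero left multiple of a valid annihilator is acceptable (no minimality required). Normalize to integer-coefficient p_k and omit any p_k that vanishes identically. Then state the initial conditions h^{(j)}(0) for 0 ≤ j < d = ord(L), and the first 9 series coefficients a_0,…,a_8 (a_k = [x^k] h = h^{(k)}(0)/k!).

f: a_k = 0, 6, 0, -4, 0, 4/5, 0, -8/105, 0, …
g: a_k = 0, 3, 0, -9/2, 0, 81/40, 0, -243/560, 0, …
L₀ := L_f ⊗_s L_g (sym. prod.), ord ≤ 4.
L = 25 + 26·Dx^2 + Dx^4  (order 4).
h: a_k = 0, 0, 18, 0, -39, 0, 651/20, 0, -4069/280, …
ICs: h(0) = 0, h′(0) = 0, h′′(0) = 36, h′′′(0) = 0.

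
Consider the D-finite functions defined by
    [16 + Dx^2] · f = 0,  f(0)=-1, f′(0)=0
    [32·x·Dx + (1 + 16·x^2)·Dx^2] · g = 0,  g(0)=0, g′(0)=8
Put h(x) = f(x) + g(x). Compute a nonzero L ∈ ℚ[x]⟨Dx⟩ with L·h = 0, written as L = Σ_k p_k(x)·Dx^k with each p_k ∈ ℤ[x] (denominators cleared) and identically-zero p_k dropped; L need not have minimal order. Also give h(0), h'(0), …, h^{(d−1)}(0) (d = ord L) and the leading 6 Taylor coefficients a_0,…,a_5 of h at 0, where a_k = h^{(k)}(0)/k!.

L = (-5632·x + 114688·x^3 + 131072·x^5)·Dx + (-16 + 1792·x^2 + 36864·x^4 + 65536·x^6)·Dx^2 + (-352·x + 7168·x^3 + 8192·x^5)·Dx^3 + (-1 + 112·x^2 + 2304·x^4 + 4096·x^6)·Dx^4  (order 4).
h: a_k = -1, 8, 8, -128/3, -32/3, 2048/5, …
ICs: h(0) = -1, h′(0) = 8, h′′(0) = 16, h′′′(0) = -256.

f: a_k = -1, 0, 8, 0, -32/3, 0, …
g: a_k = 0, 8, 0, -128/3, 0, 2048/5, …
L₀ := lclm(L_f,L_g); ord L₀ ≤ 2+2.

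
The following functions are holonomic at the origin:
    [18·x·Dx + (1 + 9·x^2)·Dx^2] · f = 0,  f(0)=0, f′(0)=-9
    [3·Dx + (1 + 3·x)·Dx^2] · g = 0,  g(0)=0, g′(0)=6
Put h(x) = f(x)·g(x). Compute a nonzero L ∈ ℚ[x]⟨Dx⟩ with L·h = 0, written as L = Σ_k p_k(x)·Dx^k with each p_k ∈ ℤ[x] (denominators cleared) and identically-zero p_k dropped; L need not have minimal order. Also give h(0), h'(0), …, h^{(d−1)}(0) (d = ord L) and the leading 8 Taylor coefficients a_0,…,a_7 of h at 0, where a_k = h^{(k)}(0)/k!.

L = (648 + 3564·x + 19440·x^2 + 113724·x^3 + 262440·x^4 + 341172·x^5 + 236196·x^7)·Dx + (162 + 3348·x + 24948·x^2 + 117612·x^3 + 396576·x^4 + 813564·x^5 + 918540·x^6 + 236196·x^7 + 826686·x^8)·Dx^2 + (36 + 576·x + 5184·x^2 + 25272·x^3 + 87480·x^4 + 227448·x^5 + 419904·x^6 + 472392·x^7 + 236196·x^8 + 472392·x^9)·Dx^3 + (5 + 54·x + 333·x^2 + 1512·x^3 + 5346·x^4 + 14580·x^5 + 30618·x^6 + 52488·x^7 + 59049·x^8 + 39366·x^9 + 59049·x^10)·Dx^4  (order 4).
h: a_k = 0, 0, -54, 81, 0, 243/2, -6318/5, 24057/10, …
ICs: h(0) = 0, h′(0) = 0, h′′(0) = -108, h′′′(0) = 486.

f: a_k = 0, -9, 0, 27, 0, -729/5, 0, 6561/7, …
g: a_k = 0, 6, -9, 18, -81/2, 486/5, -243, 4374/7, …
Product ⇒ symmetric product L₀, ord ≤ 4.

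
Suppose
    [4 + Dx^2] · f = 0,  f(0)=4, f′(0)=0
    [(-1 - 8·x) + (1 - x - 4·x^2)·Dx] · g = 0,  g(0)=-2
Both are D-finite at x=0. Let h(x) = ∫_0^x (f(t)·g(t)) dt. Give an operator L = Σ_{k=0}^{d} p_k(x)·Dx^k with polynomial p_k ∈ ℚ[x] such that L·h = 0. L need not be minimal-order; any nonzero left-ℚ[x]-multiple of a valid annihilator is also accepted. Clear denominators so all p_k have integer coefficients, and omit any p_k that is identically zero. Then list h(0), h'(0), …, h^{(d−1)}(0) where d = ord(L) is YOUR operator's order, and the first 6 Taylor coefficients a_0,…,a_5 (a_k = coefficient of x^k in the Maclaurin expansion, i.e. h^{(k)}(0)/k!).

f: a_k = 4, 0, -8, 0, 8/3, 0, …
g: a_k = -2, -2, -10, -18, -58, -130, …
Product ⇒ symmetric product L₀, ord ≤ 2.
h=∫₀ˣh₀: take L = L₀·Dx.
L = (4 + 4·x + 16·x^2)·Dx + (2 + 16·x)·Dx^2 + (-1 + x + 4·x^2)·Dx^3  (order 3).
h: a_k = 0, -8, -4, -8, -14, -472/15, …
ICs: h(0) = 0, h′(0) = -8, h′′(0) = -8.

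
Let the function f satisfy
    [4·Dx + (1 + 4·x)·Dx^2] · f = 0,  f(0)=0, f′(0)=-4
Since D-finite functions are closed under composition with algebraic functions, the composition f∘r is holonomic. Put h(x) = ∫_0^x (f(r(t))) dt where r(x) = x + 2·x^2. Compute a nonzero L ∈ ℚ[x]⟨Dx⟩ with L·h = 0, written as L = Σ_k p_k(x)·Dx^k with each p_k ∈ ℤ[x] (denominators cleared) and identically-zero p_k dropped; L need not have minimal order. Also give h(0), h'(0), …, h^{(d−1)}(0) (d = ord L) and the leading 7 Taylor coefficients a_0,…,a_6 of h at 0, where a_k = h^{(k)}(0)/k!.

f: a_k = 0, -4, 8, -64/3, 64, -1024/5, 2048/3, …
Change of var in L_f (x↦r) gives L₀.
h=∫h₀ ⇒ L = L₀·Dx.
L = (16·x + 32·x^2)·Dx^2 + (1 + 8·x + 24·x^2 + 32·x^3)·Dx^3  (order 3).
h: a_k = 0, 0, -2, 0, 8/3, -32/5, 128/15, …
ICs: h(0) = 0, h′(0) = 0, h′′(0) = -4.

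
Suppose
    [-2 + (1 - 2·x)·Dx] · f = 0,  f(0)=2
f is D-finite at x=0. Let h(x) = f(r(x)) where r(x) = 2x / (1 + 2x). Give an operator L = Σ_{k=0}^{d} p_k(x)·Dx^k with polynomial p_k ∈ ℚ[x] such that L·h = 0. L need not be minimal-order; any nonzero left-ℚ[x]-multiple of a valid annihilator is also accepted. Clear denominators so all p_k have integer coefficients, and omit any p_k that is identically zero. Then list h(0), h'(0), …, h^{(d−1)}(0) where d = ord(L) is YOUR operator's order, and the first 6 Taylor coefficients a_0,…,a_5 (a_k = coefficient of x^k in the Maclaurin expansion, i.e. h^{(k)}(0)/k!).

L = 4 + (-1 + 4·x^2)·Dx  (order 1).
h: a_k = 2, 8, 16, 32, 64, 128, …
ICs: h(0) = 2.

f: a_k = 2, 4, 8, 16, 32, 64, …
h₀=f(r): pull back L_f along r ⇒ L₀.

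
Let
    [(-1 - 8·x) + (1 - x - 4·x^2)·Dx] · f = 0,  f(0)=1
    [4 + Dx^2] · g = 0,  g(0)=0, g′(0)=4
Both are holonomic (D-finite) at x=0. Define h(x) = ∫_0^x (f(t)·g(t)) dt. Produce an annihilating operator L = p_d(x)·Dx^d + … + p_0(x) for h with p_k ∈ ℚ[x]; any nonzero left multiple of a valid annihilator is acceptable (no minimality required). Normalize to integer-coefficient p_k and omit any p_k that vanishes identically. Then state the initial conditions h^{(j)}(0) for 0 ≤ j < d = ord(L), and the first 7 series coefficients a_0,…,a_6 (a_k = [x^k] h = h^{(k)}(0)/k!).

f: a_k = 1, 1, 5, 9, 29, 65, 181, …
g: a_k = 0, 4, 0, -8/3, 0, 8/15, 0, …
Product ⇒ symmetric product L₀, ord ≤ 2.
h=∫h₀ ⇒ L = L₀·Dx.
L = (4 + 4·x + 16·x^2)·Dx + (2 + 16·x)·Dx^2 + (-1 + x + 4·x^2)·Dx^3  (order 3).
h: a_k = 0, 0, 2, 4/3, 13/3, 20/3, 86/5, …
ICs: h(0) = 0, h′(0) = 0, h′′(0) = 4.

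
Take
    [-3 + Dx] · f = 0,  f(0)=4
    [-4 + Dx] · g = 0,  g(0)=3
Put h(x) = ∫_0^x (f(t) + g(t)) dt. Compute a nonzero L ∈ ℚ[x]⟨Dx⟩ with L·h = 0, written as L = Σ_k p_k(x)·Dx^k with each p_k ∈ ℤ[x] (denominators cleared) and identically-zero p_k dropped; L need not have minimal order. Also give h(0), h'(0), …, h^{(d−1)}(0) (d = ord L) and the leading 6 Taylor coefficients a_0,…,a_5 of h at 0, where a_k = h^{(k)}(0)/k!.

L = 12·Dx - 7·Dx^2 + Dx^3  (order 3).
h: a_k = 0, 7, 12, 14, 25/2, 91/10, …
ICs: h(0) = 0, h′(0) = 7, h′′(0) = 24.

f: a_k = 4, 12, 18, 18, 27/2, 81/10, …
g: a_k = 3, 12, 24, 32, 32, 128/5, …
Sum ⇒ L₀ = lclm(L_f,L_g) in ℚ(x)⟨Dx⟩.
h=∫₀ˣh₀: take L = L₀·Dx.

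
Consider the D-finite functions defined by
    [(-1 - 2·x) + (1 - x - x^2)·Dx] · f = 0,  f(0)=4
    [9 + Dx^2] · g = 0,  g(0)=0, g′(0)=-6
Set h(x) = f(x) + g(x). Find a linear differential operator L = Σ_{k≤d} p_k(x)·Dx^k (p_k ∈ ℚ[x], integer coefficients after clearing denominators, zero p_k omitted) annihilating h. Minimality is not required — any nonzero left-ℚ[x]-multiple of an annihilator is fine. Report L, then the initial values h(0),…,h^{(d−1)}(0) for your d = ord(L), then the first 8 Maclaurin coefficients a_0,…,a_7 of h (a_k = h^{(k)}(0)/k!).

L = (243 + 432·x - 81·x^2 + 216·x^3 + 405·x^4 + 162·x^5) + (-117 + 225·x + 36·x^2 - 297·x^3 + 54·x^4 + 243·x^5 + 81·x^6)·Dx + (27 + 48·x - 9·x^2 + 24·x^3 + 45·x^4 + 18·x^5)·Dx^2 + (-13 + 25·x + 4·x^2 - 33·x^3 + 6·x^4 + 27·x^5 + 9·x^6)·Dx^3  (order 3).
h: a_k = 4, -2, 8, 21, 20, 559/20, 52, 23763/280, …
ICs: h(0) = 4, h′(0) = -2, h′′(0) = 16.

f: a_k = 4, 4, 8, 12, 20, 32, 52, 84, …
g: a_k = 0, -6, 0, 9, 0, -81/20, 0, 243/280, …
Weyl lclm of L_f,L_g ⇒ L₀ (ord ≤ 3).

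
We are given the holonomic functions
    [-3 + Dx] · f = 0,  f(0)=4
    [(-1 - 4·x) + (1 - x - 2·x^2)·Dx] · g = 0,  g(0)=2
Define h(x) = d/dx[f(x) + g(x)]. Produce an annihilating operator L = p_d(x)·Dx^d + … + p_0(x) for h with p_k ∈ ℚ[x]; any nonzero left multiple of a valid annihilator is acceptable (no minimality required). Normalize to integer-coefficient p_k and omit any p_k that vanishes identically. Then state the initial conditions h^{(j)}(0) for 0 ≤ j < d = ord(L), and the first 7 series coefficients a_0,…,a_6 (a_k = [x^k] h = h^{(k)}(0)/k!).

f: a_k = 4, 12, 18, 18, 27/2, 81/10, 81/20, …
g: a_k = 2, 2, 6, 10, 22, 42, 86, …
L₀ := lclm(L_f,L_g); ord L₀ ≤ 1+1.
h=h₀': d/dx-closure on L₀ ⇒ L.
L = (12 + 126·x + 144·x^2 + 336·x^3 + 144·x^4) + (-7 - 42·x - 81·x^2 - 88·x^3 + 60·x^4 + 48·x^5)·Dx + (1 + 11·x^2 - 8·x^3 - 36·x^4 - 16·x^5)·Dx^2  (order 2).
h: a_k = 14, 48, 84, 142, 501/2, 5403/10, 24043/20, …
ICs: h(0) = 14, h′(0) = 48.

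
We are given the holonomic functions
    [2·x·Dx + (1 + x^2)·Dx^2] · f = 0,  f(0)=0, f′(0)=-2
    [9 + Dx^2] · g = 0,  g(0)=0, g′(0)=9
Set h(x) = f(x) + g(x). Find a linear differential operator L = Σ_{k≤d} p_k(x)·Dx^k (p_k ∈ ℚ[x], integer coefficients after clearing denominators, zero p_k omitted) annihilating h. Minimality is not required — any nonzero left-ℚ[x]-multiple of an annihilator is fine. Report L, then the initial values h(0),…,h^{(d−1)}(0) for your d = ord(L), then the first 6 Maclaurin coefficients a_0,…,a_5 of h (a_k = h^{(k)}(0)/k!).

f: a_k = 0, -2, 0, 2/3, 0, -2/5, …
g: a_k = 0, 9, 0, -27/2, 0, 243/40, …
L₀ := lclm(L_f,L_g); ord L₀ ≤ 2+2.
L = (-54·x + 540·x^3 + 162·x^5)·Dx + (63 + 279·x^2 + 297·x^4 + 81·x^6)·Dx^2 + (-6·x + 60·x^3 + 18·x^5)·Dx^3 + (7 + 31·x^2 + 33·x^4 + 9·x^6)·Dx^4  (order 4).
h: a_k = 0, 7, 0, -77/6, 0, 227/40, …
ICs: h(0) = 0, h′(0) = 7, h′′(0) = 0, h′′′(0) = -77.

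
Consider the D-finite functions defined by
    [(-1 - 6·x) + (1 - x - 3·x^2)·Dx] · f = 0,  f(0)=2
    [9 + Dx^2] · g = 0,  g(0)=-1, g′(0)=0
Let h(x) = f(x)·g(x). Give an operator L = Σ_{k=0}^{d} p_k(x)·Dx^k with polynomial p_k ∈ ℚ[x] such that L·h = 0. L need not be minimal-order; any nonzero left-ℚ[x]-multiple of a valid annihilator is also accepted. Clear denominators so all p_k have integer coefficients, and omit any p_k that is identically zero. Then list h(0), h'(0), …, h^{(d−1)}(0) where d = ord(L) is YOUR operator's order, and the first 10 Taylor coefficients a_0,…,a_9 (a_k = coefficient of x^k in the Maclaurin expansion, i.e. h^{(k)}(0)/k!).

L = (-3 + 9·x + 27·x^2) + (2 + 12·x)·Dx + (-1 + x + 3·x^2)·Dx^2  (order 2).
h: a_k = -2, -2, 1, -5, -35/4, -95/4, -1919/40, -4769/40, -118037/448, -1391377/2240, …
ICs: h(0) = -2, h′(0) = -2.

f: a_k = 2, 2, 8, 14, 38, 80, 194, 434, 1016, 2318, …
g: a_k = -1, 0, 9/2, 0, -27/8, 0, 81/80, 0, -729/4480, 0, …
f·g: L₀ = L_f ⊗_s L_g, ord ≤ 1·2.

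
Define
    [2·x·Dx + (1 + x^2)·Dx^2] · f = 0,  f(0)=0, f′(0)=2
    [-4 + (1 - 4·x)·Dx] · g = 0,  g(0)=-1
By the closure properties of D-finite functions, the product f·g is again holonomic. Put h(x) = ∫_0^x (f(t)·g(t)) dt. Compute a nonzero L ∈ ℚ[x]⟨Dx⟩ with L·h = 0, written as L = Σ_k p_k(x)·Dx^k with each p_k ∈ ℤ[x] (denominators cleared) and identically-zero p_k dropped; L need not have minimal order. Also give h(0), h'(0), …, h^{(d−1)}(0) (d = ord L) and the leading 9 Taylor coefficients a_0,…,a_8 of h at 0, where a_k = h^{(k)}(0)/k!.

f: a_k = 0, 2, 0, -2/3, 0, 2/5, 0, -2/7, 0, …
g: a_k = -1, -4, -16, -64, -256, -1024, -4096, -16384, -65536, …
h₀=f·g: eliminate ⇒ L₀, order ≤ 2·1.
Integrate: L := L₀·Dx.
L = 8·x·Dx + (8 - 2·x + 16·x^2)·Dx^2 + (-1 + 4·x - x^2 + 4·x^3)·Dx^3  (order 3).
h: a_k = 0, 0, -1, -8/3, -47/6, -376/15, -3763/45, -30104/105, -421441/420, …
ICs: h(0) = 0, h′(0) = 0, h′′(0) = -2.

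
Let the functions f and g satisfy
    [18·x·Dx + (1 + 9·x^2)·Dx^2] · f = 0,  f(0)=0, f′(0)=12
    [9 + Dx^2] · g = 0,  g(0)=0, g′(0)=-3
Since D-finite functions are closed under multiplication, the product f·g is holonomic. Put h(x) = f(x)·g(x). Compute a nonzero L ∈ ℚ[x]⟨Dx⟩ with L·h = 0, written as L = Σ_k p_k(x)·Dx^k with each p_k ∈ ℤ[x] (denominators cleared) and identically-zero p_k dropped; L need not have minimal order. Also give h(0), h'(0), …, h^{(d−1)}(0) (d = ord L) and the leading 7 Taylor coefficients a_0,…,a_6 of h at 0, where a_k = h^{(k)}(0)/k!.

L = (810 + 18954·x^2 + 72171·x^4 + 236196·x^6 + 531441·x^8) + (972·x + 14580·x^3 + 78732·x^5 + 236196·x^7)·Dx + (108 + 2592·x^2 + 13122·x^4 + 52488·x^6 + 118098·x^8)·Dx^2 + (108·x + 1620·x^3 + 8748·x^5 + 26244·x^7)·Dx^3 + (2 + 54·x^2 + 567·x^4 + 2916·x^6 + 6561·x^8)·Dx^4  (order 4).
h: a_k = 0, 0, -36, 0, 162, 0, -1539/2, …
ICs: h(0) = 0, h′(0) = 0, h′′(0) = -72, h′′′(0) = 0.

f: a_k = 0, 12, 0, -36, 0, 972/5, 0, …
g: a_k = 0, -3, 0, 9/2, 0, -81/40, 0, …
h₀=f·g: eliminate ⇒ L₀, order ≤ 2·2.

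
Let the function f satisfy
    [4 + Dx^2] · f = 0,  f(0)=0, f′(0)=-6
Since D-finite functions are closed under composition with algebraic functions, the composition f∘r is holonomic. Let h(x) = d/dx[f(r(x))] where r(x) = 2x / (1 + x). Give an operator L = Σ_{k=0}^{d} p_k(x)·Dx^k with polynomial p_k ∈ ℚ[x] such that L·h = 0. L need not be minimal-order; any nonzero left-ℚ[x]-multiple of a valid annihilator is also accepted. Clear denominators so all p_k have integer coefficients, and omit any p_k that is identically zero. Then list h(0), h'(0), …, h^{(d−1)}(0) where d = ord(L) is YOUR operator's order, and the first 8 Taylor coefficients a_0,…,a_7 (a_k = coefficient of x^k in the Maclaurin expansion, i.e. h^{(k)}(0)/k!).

f: a_k = 0, -6, 0, 4, 0, -4/5, 0, 8/105, …
Change of var in L_f (x↦r) gives L₀.
Differentiate: ansatz ord ≤ ord L₀ ⇒ L.
L = (22 + 12·x + 6·x^2) + (6 + 18·x + 18·x^2 + 6·x^3)·Dx + (1 + 4·x + 6·x^2 + 4·x^3 + x^4)·Dx^2  (order 2).
h: a_k = -12, 24, 60, -336, 772, -1080, 9844/15, 20128/15, …
ICs: h(0) = -12, h′(0) = 24.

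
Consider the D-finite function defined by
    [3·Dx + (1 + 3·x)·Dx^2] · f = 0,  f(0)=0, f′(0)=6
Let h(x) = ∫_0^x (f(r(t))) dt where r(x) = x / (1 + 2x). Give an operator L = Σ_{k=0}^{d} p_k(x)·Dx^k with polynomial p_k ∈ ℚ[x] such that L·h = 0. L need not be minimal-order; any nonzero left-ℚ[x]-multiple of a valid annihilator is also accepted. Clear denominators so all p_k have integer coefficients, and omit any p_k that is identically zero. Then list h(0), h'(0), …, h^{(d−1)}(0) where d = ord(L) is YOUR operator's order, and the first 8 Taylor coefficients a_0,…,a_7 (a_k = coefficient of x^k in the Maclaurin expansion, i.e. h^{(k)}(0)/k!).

L = (7 + 20·x)·Dx^2 + (1 + 7·x + 10·x^2)·Dx^3  (order 3).
h: a_k = 0, 0, 3, -7, 39/2, -609/10, 1031/5, -741, …
ICs: h(0) = 0, h′(0) = 0, h′′(0) = 6.

f: a_k = 0, 6, -9, 18, -81/2, 486/5, -243, 4374/7, …
f∘r: x↦r, Dx↦Dx/r' in L_f ⇒ L₀.
∫: right-multiply L₀ by Dx.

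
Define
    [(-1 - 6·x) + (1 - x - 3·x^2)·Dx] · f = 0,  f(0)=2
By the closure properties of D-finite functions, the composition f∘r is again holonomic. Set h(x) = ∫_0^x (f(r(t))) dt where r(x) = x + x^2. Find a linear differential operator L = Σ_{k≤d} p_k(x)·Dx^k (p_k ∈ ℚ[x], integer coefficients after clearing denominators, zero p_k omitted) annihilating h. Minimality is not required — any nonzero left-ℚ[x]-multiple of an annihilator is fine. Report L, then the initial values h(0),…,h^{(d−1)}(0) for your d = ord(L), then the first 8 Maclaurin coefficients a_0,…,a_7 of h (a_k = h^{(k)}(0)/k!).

L = (1 + 8·x + 18·x^2 + 12·x^3)·Dx + (-1 + x + 4·x^2 + 6·x^3 + 3·x^4)·Dx^2  (order 2).
h: a_k = 0, 2, 1, 10/3, 15/2, 88/5, 137/3, 836/7, …
ICs: h(0) = 0, h′(0) = 2.

f: a_k = 2, 2, 8, 14, 38, 80, 194, 434, …
f∘r: x↦r, Dx↦Dx/r' in L_f ⇒ L₀.
∫: right-multiply L₀ by Dx.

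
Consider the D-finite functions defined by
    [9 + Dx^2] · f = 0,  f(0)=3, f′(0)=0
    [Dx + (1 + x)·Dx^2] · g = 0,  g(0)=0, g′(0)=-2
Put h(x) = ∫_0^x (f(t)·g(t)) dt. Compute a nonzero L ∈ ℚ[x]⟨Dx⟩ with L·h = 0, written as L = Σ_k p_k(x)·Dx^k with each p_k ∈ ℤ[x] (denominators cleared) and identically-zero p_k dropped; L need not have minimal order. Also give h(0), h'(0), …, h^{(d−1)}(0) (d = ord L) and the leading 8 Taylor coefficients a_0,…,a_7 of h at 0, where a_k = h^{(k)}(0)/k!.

f: a_k = 3, 0, -27/2, 0, 81/8, 0, -243/80, 0, …
g: a_k = 0, -2, 1, -2/3, 1/2, -2/5, 1/3, -2/7, …
Sym-product of L_f,L_g gives L₀ (≤ ord 4).
Integrate: L := L₀·Dx.
L = (2493 + 10854·x + 17091·x^2 + 11664·x^3 + 2916·x^4)·Dx + (612 + 1908·x + 1944·x^2 + 648·x^3)·Dx^2 + (592 + 2484·x + 3834·x^2 + 2592·x^3 + 648·x^4)·Dx^3 + (68 + 212·x + 216·x^2 + 72·x^3)·Dx^4 + (35 + 142·x + 215·x^2 + 144·x^3 + 36·x^4)·Dx^5  (order 5).
h: a_k = 0, 0, -3, 1, 25/4, -12/5, -83/40, 5/8, …
ICs: h(0) = 0, h′(0) = 0, h′′(0) = -6, h′′′(0) = 6, h′′′′(0) = 150.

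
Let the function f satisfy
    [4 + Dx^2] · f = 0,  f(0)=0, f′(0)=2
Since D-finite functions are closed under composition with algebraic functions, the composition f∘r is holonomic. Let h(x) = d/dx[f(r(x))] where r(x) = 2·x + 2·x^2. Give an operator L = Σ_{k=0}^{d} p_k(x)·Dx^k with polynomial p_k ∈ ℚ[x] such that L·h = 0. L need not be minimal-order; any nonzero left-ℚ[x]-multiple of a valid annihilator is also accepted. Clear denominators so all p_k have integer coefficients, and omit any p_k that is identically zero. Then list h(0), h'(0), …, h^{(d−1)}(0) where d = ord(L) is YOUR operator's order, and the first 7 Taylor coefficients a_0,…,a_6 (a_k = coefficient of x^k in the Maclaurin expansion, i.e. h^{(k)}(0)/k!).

f: a_k = 0, 2, 0, -4/3, 0, 4/15, 0, …
Change of var in L_f (x↦r) gives L₀.
h₀' ⇒ L via d/dx closure of L₀.
L = (28 + 128·x + 384·x^2 + 512·x^3 + 256·x^4) + (-6 - 12·x)·Dx + (1 + 4·x + 4·x^2)·Dx^2  (order 2).
h: a_k = 4, 8, -32, -128, -352/3, 192, 25856/45, …
ICs: h(0) = 4, h′(0) = 8.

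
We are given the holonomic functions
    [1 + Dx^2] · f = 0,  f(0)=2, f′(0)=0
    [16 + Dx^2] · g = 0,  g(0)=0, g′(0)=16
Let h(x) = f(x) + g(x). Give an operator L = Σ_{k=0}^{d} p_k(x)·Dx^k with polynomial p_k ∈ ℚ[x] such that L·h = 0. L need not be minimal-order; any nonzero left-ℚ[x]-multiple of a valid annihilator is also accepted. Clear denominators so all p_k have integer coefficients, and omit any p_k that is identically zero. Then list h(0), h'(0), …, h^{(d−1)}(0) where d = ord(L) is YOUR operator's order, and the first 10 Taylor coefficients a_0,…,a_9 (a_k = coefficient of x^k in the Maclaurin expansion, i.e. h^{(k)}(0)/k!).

L = 16 + 17·Dx^2 + Dx^4  (order 4).
h: a_k = 2, 16, -1, -128/3, 1/12, 512/15, -1/360, -4096/315, 1/20160, 8192/2835, …
ICs: h(0) = 2, h′(0) = 16, h′′(0) = -2, h′′′(0) = -256.

f: a_k = 2, 0, -1, 0, 1/12, 0, -1/360, 0, 1/20160, 0, …
g: a_k = 0, 16, 0, -128/3, 0, 512/15, 0, -4096/315, 0, 8192/2835, …
Weyl lclm of L_f,L_g ⇒ L₀ (ord ≤ 4).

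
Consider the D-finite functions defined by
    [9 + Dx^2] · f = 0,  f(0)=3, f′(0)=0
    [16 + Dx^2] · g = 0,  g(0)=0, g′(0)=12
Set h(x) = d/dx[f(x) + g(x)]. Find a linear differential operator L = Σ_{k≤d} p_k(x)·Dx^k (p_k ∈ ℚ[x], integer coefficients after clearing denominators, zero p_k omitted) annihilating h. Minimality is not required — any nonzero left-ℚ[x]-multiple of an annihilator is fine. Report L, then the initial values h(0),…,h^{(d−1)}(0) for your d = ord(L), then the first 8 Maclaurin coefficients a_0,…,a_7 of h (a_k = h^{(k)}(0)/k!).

f: a_k = 3, 0, -27/2, 0, 81/8, 0, -243/80, 0, …
g: a_k = 0, 12, 0, -32, 0, 128/5, 0, -1024/105, …
L₀ := lclm(L_f,L_g); ord L₀ ≤ 2+2.
Differentiate: ansatz ord ≤ ord L₀ ⇒ L.
L = 144 + 25·Dx^2 + Dx^4  (order 4).
h: a_k = 12, -27, -96, 81/2, 128, -729/40, -1024/15, 2187/560, …
ICs: h(0) = 12, h′(0) = -27, h′′(0) = -192, h′′′(0) = 243.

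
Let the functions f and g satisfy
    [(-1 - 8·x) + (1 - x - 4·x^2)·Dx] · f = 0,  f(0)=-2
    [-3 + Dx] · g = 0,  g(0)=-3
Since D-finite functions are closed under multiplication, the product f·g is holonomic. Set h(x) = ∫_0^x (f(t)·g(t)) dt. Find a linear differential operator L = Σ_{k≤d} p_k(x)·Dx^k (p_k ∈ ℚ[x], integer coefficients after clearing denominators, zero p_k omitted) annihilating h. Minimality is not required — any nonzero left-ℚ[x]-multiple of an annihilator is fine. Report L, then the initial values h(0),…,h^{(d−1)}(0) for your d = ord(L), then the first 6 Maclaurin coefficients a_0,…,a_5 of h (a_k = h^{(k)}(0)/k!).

f: a_k = -2, -2, -10, -18, -58, -130, …
g: a_k = -3, -9, -27/2, -27/2, -81/8, -243/40, …
Product ⇒ symmetric product L₀, ord ≤ 1.
∫: right-multiply L₀ by Dx.
L = (4 + 5·x - 12·x^2)·Dx + (-1 + x + 4·x^2)·Dx^2  (order 2).
h: a_k = 0, 6, 12, 25, 99/2, 2073/20, …
ICs: h(0) = 0, h′(0) = 6.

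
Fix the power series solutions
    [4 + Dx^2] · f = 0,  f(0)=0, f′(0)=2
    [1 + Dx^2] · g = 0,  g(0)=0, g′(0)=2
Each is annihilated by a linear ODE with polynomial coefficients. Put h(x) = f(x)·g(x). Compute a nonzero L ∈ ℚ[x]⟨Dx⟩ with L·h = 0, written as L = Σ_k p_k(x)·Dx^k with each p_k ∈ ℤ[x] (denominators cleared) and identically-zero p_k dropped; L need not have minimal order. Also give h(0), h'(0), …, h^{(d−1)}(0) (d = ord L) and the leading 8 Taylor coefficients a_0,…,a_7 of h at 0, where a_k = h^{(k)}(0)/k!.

L = 9 + 10·Dx^2 + Dx^4  (order 4).
h: a_k = 0, 0, 4, 0, -10/3, 0, 91/90, 0, …
ICs: h(0) = 0, h′(0) = 0, h′′(0) = 8, h′′′(0) = 0.

f: a_k = 0, 2, 0, -4/3, 0, 4/15, 0, -8/315, …
g: a_k = 0, 2, 0, -1/3, 0, 1/60, 0, -1/2520, …
L₀ := L_f ⊗_s L_g (sym. prod.), ord ≤ 4.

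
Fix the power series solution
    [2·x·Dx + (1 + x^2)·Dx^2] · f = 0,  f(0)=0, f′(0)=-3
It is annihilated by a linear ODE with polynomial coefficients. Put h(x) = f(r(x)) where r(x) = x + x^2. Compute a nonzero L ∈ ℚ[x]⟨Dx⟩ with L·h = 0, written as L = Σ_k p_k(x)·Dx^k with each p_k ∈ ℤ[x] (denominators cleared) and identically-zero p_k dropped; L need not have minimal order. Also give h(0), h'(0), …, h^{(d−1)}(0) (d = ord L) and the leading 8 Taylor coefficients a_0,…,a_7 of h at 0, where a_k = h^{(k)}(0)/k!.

L = (-2 + 2·x + 8·x^2 + 12·x^3 + 6·x^4)·Dx + (1 + 2·x + x^2 + 4·x^3 + 5·x^4 + 2·x^5)·Dx^2  (order 2).
h: a_k = 0, -3, -3, 1, 3, 12/5, -2, -39/7, …
ICs: h(0) = 0, h′(0) = -3.

f: a_k = 0, -3, 0, 1, 0, -3/5, 0, 3/7, …
Substitute x→r, Dx→(1/r')Dx; clear ⇒ L₀.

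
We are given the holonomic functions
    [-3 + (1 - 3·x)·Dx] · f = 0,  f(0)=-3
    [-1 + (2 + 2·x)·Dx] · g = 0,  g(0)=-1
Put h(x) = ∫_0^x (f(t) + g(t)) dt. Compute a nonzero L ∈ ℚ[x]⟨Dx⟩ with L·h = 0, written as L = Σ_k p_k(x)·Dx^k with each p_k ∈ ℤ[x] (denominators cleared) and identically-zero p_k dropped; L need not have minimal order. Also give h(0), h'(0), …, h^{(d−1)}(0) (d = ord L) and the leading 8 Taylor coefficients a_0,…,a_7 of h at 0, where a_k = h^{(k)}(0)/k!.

f: a_k = -3, -9, -27, -81, -243, -729, -2187, -6561, …
g: a_k = -1, -1/2, 1/8, -1/16, 5/128, -7/256, 21/1024, -33/2048, …
Weyl lclm of L_f,L_g ⇒ L₀ (ord ≤ 2).
h=∫₀ˣh₀: take L = L₀·Dx.
L = (-39 - 27·x)·Dx + (73 + 138·x + 81·x^2)·Dx^2 + (-10 + 2·x + 66·x^2 + 54·x^3)·Dx^3  (order 3).
h: a_k = 0, -4, -19/4, -215/24, -1297/64, -31099/640, -186631/1536, -2239467/7168, …
ICs: h(0) = 0, h′(0) = -4, h′′(0) = -19/2.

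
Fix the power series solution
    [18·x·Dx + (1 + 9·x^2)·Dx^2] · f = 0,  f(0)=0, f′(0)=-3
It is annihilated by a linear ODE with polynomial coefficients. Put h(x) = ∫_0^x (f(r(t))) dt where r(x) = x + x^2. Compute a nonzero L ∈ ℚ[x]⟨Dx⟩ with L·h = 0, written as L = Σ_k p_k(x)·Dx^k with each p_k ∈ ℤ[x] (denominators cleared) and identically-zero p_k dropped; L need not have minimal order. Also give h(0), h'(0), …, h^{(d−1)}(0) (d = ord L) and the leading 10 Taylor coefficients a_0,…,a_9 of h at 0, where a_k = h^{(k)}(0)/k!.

f: a_k = 0, -3, 0, 9, 0, -243/5, 0, 2187/7, 0, -2187, …
f∘r: x↦r, Dx↦Dx/r' in L_f ⇒ L₀.
∫: right-multiply L₀ by Dx.
L = (-2 + 18·x + 72·x^2 + 108·x^3 + 54·x^4)·Dx^2 + (1 + 2·x + 9·x^2 + 36·x^3 + 45·x^4 + 18·x^5)·Dx^3  (order 3).
h: a_k = 0, 0, -3/2, -1, 9/4, 27/5, -18/5, -234/7, -1215/56, 189, …
ICs: h(0) = 0, h′(0) = 0, h′′(0) = -3.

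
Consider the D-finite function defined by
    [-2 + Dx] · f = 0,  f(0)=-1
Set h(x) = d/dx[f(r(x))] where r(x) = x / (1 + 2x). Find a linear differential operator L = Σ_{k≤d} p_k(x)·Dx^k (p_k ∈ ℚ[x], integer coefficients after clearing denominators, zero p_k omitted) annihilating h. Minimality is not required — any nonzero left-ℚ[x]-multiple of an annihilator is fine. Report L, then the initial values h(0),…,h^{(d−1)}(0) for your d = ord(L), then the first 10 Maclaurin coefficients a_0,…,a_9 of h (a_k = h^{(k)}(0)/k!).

f: a_k = -1, -2, -2, -4/3, -2/3, -4/15, -4/45, -8/315, -2/315, -4/2835, …
h₀=f(r): pull back L_f along r ⇒ L₀.
Derive L from L₀ (diff closure).
L = (-2 - 8·x) + (-1 - 4·x - 4·x^2)·Dx  (order 1).
h: a_k = -2, 4, -4, -8/3, 76/3, -1208/15, 8728/45, -125456/315, 226076/315, -3170168/2835, …
ICs: h(0) = -2.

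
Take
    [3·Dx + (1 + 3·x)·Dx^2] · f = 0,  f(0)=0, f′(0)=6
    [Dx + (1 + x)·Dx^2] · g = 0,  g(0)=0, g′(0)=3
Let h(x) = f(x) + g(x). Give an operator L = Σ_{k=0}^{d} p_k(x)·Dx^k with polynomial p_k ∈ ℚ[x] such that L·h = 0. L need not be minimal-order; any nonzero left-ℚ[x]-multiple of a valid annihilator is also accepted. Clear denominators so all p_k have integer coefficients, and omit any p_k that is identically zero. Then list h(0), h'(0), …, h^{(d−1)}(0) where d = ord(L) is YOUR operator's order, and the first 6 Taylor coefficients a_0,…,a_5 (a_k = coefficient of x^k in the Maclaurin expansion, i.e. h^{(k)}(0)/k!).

f: a_k = 0, 6, -9, 18, -81/2, 486/5, …
g: a_k = 0, 3, -3/2, 1, -3/4, 3/5, …
Weyl lclm of L_f,L_g ⇒ L₀ (ord ≤ 4).
L = 6·Dx + (8 + 12·x)·Dx^2 + (1 + 4·x + 3·x^2)·Dx^3  (order 3).
h: a_k = 0, 9, -21/2, 19, -165/4, 489/5, …
ICs: h(0) = 0, h′(0) = 9, h′′(0) = -21.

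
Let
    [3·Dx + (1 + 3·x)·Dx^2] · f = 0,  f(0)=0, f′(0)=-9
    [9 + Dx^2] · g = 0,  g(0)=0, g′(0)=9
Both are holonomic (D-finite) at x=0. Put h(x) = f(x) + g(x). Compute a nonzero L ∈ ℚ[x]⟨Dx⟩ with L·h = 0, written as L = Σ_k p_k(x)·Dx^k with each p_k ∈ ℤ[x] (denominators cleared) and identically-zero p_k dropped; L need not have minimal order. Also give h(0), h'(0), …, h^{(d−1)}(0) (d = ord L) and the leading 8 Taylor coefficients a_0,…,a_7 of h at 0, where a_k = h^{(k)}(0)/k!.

f: a_k = 0, -9, 27/2, -27, 243/4, -729/5, 729/2, -6561/7, …
g: a_k = 0, 9, 0, -27/2, 0, 243/40, 0, -729/560, …
h₀=f+g: left-lcm gives L₀, ord ≤ 4.
L = (63 + 54·x + 81·x^2)·Dx + (9 + 45·x + 81·x^2 + 81·x^3)·Dx^2 + (7 + 6·x + 9·x^2)·Dx^3 + (1 + 5·x + 9·x^2 + 9·x^3)·Dx^4  (order 4).
h: a_k = 0, 0, 27/2, -81/2, 243/4, -5589/40, 729/2, -75087/80, …
ICs: h(0) = 0, h′(0) = 0, h′′(0) = 27, h′′′(0) = -243.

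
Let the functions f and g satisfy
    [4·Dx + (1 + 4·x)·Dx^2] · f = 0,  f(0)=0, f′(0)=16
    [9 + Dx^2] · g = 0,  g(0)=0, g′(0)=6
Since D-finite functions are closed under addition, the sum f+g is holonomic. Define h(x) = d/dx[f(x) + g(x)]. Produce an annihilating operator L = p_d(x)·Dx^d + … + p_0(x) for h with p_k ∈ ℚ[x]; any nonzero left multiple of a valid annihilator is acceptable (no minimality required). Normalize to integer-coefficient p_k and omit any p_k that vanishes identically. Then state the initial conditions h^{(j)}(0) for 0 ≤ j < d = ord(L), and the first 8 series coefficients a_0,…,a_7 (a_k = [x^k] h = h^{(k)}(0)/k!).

f: a_k = 0, 16, -32, 256/3, -256, 4096/5, -8192/3, 65536/7, …
g: a_k = 0, 6, 0, -9, 0, 81/20, 0, -243/280, …
f+g: L₀ = lclm(L_f,L_g), ord ≤ 2+2.
h=h₀': d/dx-closure on L₀ ⇒ L.
L = (3780 + 2592·x + 5184·x^2) + (369 + 2124·x + 3888·x^2 + 5184·x^3)·Dx + (420 + 288·x + 576·x^2)·Dx^2 + (41 + 236·x + 432·x^2 + 576·x^3)·Dx^3  (order 3).
h: a_k = 22, -64, 229, -1024, 16465/4, -16384, 2621197/40, -262144, …
ICs: h(0) = 22, h′(0) = -64, h′′(0) = 458.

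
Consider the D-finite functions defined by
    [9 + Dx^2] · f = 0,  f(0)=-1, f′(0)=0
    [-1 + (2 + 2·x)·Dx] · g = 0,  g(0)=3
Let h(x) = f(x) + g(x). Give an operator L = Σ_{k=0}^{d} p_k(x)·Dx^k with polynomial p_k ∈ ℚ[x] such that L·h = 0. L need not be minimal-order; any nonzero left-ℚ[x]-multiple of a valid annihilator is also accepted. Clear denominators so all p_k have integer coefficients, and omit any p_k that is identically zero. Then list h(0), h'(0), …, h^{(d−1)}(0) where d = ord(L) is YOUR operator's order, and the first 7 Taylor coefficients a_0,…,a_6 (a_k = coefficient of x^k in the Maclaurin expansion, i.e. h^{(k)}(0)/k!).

L = (-351 - 648·x - 324·x^2) + (630 + 1926·x + 1944·x^2 + 648·x^3)·Dx + (-39 - 72·x - 36·x^2)·Dx^2 + (70 + 214·x + 216·x^2 + 72·x^3)·Dx^3  (order 3).
h: a_k = 2, 3/2, 33/8, 3/16, -447/128, 21/256, 4869/5120, …
ICs: h(0) = 2, h′(0) = 3/2, h′′(0) = 33/4.

f: a_k = -1, 0, 9/2, 0, -27/8, 0, 81/80, …
g: a_k = 3, 3/2, -3/8, 3/16, -15/128, 21/256, -63/1024, …
L₀ := lclm(L_f,L_g); ord L₀ ≤ 2+1.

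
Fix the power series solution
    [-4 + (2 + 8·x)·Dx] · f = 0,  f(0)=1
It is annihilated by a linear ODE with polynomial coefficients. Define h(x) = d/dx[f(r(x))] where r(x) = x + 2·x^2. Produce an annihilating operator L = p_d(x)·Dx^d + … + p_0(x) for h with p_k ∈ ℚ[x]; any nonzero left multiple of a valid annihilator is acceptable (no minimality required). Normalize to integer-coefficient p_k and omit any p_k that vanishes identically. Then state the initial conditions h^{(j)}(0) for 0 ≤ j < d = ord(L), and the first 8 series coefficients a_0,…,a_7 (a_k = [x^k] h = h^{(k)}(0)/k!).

L = 2 + (-1 - 8·x - 24·x^2 - 32·x^3)·Dx  (order 1).
h: a_k = 2, 4, -12, 24, -20, -72, 392, -976, …
ICs: h(0) = 2.

f: a_k = 1, 2, -2, 4, -10, 28, -84, 264, …
Substitute x→r, Dx→(1/r')Dx; clear ⇒ L₀.
Derive L from L₀ (diff closure).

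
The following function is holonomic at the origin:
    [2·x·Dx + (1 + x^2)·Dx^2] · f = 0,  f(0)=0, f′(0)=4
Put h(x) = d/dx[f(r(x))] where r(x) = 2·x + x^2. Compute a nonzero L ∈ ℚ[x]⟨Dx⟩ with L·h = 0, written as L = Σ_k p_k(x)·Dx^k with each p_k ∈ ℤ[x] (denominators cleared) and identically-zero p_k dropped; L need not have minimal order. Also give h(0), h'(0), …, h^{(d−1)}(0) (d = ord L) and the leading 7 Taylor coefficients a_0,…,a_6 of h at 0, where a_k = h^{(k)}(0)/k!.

L = (-1 + 8·x + 16·x^2 + 12·x^3 + 3·x^4) + (1 + x + 4·x^2 + 8·x^3 + 5·x^4 + x^5)·Dx  (order 1).
h: a_k = 8, 8, -32, -64, 88, 376, -64, …
ICs: h(0) = 8.

f: a_k = 0, 4, 0, -4/3, 0, 4/5, 0, …
f∘r: x↦r, Dx↦Dx/r' in L_f ⇒ L₀.
Differentiate: ansatz ord ≤ ord L₀ ⇒ L.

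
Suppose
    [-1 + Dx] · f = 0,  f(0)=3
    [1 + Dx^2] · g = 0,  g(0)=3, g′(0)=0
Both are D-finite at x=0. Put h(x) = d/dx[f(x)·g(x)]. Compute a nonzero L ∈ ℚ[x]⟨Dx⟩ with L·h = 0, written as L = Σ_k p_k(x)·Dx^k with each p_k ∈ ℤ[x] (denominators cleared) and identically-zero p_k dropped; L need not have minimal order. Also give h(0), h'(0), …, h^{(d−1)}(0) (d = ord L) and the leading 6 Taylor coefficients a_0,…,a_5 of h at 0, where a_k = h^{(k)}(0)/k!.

L = 2 - 2·Dx + Dx^2  (order 2).
h: a_k = 9, 0, -9, -6, -3/2, 0, …
ICs: h(0) = 9, h′(0) = 0.

f: a_k = 3, 3, 3/2, 1/2, 1/8, 1/40, …
g: a_k = 3, 0, -3/2, 0, 1/8, 0, …
Sym-product of L_f,L_g gives L₀ (≤ ord 2).
h=h₀': d/dx-closure on L₀ ⇒ L.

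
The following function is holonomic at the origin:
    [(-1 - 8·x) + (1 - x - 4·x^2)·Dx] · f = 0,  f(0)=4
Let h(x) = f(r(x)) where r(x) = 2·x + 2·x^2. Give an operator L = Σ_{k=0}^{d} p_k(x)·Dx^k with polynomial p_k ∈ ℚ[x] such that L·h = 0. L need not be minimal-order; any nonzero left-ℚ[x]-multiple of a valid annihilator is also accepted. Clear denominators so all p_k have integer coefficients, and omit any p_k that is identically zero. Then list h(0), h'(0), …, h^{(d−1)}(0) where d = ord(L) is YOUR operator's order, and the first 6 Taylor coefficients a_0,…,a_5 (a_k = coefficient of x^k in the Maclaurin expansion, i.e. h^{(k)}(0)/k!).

L = (2 + 36·x + 96·x^2 + 64·x^3) + (-1 + 2·x + 18·x^2 + 32·x^3 + 16·x^4)·Dx  (order 1).
h: a_k = 4, 8, 88, 448, 2800, 16608, …
ICs: h(0) = 4.

f: a_k = 4, 4, 20, 36, 116, 260, …
L₀ from L_f via x↦r, Dx↦r'^{-1}Dx.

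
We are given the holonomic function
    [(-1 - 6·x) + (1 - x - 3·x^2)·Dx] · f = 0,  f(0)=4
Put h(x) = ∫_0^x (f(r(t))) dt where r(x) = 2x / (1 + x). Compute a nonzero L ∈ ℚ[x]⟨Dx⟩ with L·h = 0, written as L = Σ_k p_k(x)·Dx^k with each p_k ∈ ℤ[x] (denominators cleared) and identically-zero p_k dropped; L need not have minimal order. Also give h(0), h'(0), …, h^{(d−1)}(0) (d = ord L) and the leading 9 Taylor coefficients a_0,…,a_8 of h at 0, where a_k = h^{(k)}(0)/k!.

f: a_k = 4, 4, 16, 28, 76, 160, 388, 868, 2032, …
h₀=f(r): pull back L_f along r ⇒ L₀.
Integrate: L := L₀·Dx.
L = (2 + 26·x)·Dx + (-1 - x + 13·x^2 + 13·x^3)·Dx^2  (order 2).
h: a_k = 0, 4, 4, 56/3, 26, 728/5, 676/3, 1352, 2197, …
ICs: h(0) = 0, h′(0) = 4.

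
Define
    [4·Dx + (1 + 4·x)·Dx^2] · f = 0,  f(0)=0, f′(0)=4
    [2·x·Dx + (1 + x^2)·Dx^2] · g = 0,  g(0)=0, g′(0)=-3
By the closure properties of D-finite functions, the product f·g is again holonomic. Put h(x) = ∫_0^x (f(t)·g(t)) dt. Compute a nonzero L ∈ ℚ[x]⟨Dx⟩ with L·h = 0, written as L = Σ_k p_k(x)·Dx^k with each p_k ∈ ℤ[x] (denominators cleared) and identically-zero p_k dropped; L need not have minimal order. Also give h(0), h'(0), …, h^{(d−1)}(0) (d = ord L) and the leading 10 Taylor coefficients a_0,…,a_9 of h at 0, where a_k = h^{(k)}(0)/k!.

L = (144 + 896·x + 560·x^2 + 2304·x^3 + 1920·x^4 + 3328·x^5 + 256·x^7)·Dx^2 + (132 + 304·x + 2252·x^2 + 4144·x^3 + 8896·x^4 + 5952·x^5 + 8960·x^6 + 192·x^7 + 896·x^8)·Dx^3 + (72 + 376·x + 912·x^2 + 2808·x^3 + 3720·x^4 + 6288·x^5 + 3072·x^6 + 4368·x^7 + 192·x^8 + 512·x^9)·Dx^4 + (5 + 48·x + 178·x^2 + 416·x^3 + 729·x^4 + 720·x^5 + 1008·x^6 + 384·x^7 + 516·x^8 + 32·x^9 + 64·x^10)·Dx^5  (order 5).
h: a_k = 0, 0, 0, -4, 6, -12, 92/3, -1276/15, 1243/5, -2276/3, …
ICs: h(0) = 0, h′(0) = 0, h′′(0) = 0, h′′′(0) = -24, h′′′′(0) = 144.

f: a_k = 0, 4, -8, 64/3, -64, 1024/5, -2048/3, 16384/7, -8192, 262144/9, …
g: a_k = 0, -3, 0, 1, 0, -3/5, 0, 3/7, 0, -1/3, …
h₀=f·g: eliminate ⇒ L₀, order ≤ 2·2.
∫: right-multiply L₀ by Dx.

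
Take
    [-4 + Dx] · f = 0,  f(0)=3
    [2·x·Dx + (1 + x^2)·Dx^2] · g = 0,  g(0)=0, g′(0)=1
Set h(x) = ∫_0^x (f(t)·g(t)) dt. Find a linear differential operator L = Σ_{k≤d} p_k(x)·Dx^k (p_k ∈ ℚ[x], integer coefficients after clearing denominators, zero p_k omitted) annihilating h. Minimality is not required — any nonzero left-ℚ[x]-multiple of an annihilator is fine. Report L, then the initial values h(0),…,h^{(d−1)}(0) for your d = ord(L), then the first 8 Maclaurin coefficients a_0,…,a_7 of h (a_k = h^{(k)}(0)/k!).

L = (16 - 8·x + 16·x^2)·Dx + (-8 + 2·x - 8·x^2)·Dx^2 + (1 + x^2)·Dx^3  (order 3).
h: a_k = 0, 0, 3/2, 4, 23/4, 28/5, 41/10, 52/21, …
ICs: h(0) = 0, h′(0) = 0, h′′(0) = 3.

f: a_k = 3, 12, 24, 32, 32, 128/5, 256/15, 1024/105, …
g: a_k = 0, 1, 0, -1/3, 0, 1/5, 0, -1/7, …
Product ⇒ symmetric product L₀, ord ≤ 2.
∫: right-multiply L₀ by Dx.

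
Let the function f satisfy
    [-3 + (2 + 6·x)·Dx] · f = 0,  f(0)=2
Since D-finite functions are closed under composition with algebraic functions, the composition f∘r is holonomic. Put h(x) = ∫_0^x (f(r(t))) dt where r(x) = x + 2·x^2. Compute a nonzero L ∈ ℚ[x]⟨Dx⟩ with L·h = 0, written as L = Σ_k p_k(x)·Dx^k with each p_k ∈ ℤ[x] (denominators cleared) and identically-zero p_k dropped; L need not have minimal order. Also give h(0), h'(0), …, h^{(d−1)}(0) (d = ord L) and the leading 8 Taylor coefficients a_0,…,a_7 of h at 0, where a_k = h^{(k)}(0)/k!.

f: a_k = 2, 3, -9/4, 27/8, -405/64, 1701/128, -15309/512, 72171/1024, …
L₀ from L_f via x↦r, Dx↦r'^{-1}Dx.
h=∫h₀ ⇒ L = L₀·Dx.
L = (-3 - 12·x)·Dx + (2 + 6·x + 12·x^2)·Dx^2  (order 2).
h: a_k = 0, 2, 3/2, 5/4, -45/32, 63/64, 135/256, -11205/3584, …
ICs: h(0) = 0, h′(0) = 2.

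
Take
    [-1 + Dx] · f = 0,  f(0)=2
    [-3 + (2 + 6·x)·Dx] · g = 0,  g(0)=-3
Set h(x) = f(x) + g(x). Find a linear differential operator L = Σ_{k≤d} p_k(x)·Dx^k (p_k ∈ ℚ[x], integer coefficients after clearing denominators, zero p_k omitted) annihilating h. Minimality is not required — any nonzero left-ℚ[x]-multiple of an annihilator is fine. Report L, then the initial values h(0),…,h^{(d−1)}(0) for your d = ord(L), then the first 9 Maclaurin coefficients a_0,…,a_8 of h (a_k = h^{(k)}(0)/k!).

f: a_k = 2, 2, 1, 1/3, 1/12, 1/60, 1/360, 1/2520, 1/20160, …
g: a_k = -3, -9/2, 27/8, -81/16, 1215/128, -5103/256, 45927/1024, -216513/2048, 8444007/32768, …
f+g: L₀ = lclm(L_f,L_g), ord ≤ 1+1.
L = (15 + 18·x) + (-13 - 24·x - 36·x^2)·Dx + (-2 + 6·x + 36·x^2)·Dx^2  (order 2).
h: a_k = -1, -5/2, 35/8, -227/48, 3677/384, -76481/3840, 2066843/46080, -68201339/645120, 2659862717/10321920, …
ICs: h(0) = -1, h′(0) = -5/2.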